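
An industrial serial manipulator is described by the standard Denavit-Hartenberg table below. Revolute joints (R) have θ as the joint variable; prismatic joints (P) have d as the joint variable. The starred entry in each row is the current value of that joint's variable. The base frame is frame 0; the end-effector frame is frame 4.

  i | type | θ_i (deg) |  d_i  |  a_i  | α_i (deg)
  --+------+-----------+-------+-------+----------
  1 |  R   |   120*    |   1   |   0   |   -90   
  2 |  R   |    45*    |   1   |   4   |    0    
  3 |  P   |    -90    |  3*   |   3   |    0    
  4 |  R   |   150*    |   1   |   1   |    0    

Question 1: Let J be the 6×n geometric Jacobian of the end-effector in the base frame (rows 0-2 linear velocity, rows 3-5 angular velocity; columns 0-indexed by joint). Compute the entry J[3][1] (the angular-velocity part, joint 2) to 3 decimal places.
-0.866

axis z_1 = (-0.8660,-0.5000,0.0000); lever o_n−o_1 = (-6.6756,1.5625,-1.6730)
cross product → J_v[:, 1] = (0.8365,-1.4489,-4.6909)
J_ω[:, 1] = z_1
entry J[3][1] = -0.8660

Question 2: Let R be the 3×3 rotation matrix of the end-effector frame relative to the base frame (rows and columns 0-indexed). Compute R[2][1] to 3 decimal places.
End-effector y-axis (col 1 of R) = (0.4830,-0.8365,0.2588)
R[2][1] = 0.2588

0.259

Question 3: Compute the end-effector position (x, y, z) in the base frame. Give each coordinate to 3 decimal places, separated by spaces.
-6.676 1.562 -0.673

after link 1: o_1 = (0.0000, 0.0000, 1.0000)
after link 2: o_2 = (-2.2802, 1.9495, -1.8284)
after link 3: o_3 = (-5.9390, 2.2866, 0.2929)
after link 4: o_4 = (-6.6756, 1.5625, -0.6730)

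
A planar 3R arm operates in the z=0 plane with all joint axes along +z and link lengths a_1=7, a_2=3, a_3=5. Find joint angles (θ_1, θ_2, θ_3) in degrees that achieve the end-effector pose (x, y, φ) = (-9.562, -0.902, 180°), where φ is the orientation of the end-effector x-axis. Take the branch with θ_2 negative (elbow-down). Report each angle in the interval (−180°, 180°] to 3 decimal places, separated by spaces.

-150.000 -150.004 120.004

wrist centre = target − a_3·(cos φ, sin φ) = (-4.5620, -0.9020)
cos θ_2 = (21.6254−7²−3²)/(2·7·3) = -0.8661; θ_2 = -150.0041° (elbow-down)
β = atan2(-0.9020,-4.5620) = -168.8157°; ψ = atan2(-1.4998,4.4018) = -18.8153°
θ_1 = β − ψ = -150.0004°
θ_3 = φ − θ_1 − θ_2 = 120.0044° (wrapped to (-180°,180°])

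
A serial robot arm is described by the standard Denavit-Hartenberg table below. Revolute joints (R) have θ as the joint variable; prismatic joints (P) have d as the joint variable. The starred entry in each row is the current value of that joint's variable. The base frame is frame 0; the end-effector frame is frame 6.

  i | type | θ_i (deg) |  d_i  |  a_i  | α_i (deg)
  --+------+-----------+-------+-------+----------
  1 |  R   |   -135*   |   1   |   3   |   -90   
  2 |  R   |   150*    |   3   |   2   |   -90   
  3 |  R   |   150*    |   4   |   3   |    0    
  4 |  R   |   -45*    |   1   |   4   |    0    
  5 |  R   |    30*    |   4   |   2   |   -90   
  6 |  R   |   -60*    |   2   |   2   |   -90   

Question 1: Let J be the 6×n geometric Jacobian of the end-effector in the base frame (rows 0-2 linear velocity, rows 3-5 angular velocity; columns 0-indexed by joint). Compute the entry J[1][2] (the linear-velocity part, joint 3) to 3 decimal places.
axis z_2 = (0.3536,0.3536,0.8660); lever o_n−o_2 = (-4.8884,3.6970,12.8787)
cross product → J_v[:, 2] = (1.3516,-8.7868,3.0354)
J_ω[:, 2] = z_2
entry J[1][2] = -8.7868

-8.787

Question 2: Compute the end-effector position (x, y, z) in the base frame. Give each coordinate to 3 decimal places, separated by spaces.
-3.664 0.679 12.879

after link 1: o_1 = (-2.1213, -2.1213, 1.0000)
after link 2: o_2 = (1.2247, -3.0179, 0.0000)
after link 3: o_3 = (-0.0127, -2.1340, 4.7631)
after link 4: o_4 = (-3.0252, 0.3176, 6.1468)
after link 5: o_5 = (-3.4770, 1.8658, 10.3180)
after link 6: o_6 = (-3.6636, 0.6791, 12.8787)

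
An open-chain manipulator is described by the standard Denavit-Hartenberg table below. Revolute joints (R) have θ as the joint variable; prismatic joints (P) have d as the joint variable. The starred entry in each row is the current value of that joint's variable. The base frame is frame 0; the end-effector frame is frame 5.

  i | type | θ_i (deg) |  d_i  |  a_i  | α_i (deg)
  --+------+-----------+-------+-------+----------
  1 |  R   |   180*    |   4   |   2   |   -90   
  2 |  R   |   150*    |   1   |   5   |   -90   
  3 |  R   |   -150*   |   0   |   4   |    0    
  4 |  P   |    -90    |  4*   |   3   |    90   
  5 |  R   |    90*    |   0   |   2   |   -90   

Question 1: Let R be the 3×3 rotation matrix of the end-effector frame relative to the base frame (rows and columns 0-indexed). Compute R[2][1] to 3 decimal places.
End-effector y-axis (col 1 of R) = (-0.7500,-0.5000,0.4330)
R[2][1] = 0.4330

0.433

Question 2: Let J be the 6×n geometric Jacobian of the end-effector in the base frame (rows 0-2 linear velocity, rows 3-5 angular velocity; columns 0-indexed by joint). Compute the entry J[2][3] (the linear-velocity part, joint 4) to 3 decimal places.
0.866

prismatic axis z_3 = (0.5000,-0.0000,0.8660)
J_v[:, 3] = z_3; J_ω[:, 3] = (0,0,0)
entry J[2][3] = 0.8660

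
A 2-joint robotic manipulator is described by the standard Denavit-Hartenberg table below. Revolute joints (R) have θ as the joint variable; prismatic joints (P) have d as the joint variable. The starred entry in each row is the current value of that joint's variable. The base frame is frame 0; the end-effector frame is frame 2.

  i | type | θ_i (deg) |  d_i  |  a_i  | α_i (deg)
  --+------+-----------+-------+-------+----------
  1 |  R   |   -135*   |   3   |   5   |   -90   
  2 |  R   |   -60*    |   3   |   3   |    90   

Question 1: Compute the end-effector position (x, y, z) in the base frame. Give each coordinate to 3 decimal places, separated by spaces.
-2.475 -6.718 5.598

after link 1: o_1 = (-3.5355, -3.5355, 3.0000)
after link 2: o_2 = (-2.4749, -6.7175, 5.5981)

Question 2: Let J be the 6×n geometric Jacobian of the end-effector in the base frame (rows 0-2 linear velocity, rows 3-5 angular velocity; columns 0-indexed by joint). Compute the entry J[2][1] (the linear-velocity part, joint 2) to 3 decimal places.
axis z_1 = (0.7071,-0.7071,0.0000); lever o_n−o_1 = (1.0607,-3.1820,2.5981)
cross product → J_v[:, 1] = (-1.8371,-1.8371,-1.5000)
J_ω[:, 1] = z_1
entry J[2][1] = -1.5000

-1.500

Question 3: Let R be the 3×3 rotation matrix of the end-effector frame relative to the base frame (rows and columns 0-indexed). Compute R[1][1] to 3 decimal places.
End-effector y-axis (col 1 of R) = (0.7071,-0.7071,0.0000)
R[1][1] = -0.7071

-0.707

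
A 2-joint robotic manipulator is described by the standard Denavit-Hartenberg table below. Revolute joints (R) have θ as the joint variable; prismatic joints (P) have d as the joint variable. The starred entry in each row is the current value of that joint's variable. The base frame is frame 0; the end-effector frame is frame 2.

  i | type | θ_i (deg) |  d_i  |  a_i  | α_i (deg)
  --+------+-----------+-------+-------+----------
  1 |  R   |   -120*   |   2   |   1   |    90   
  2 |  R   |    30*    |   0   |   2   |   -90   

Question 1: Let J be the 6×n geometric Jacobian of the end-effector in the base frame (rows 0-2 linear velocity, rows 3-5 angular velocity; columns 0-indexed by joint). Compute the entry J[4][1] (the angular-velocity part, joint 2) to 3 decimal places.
0.500

axis z_1 = (-0.8660,0.5000,0.0000); lever o_n−o_1 = (-0.8660,-1.5000,1.0000)
cross product → J_v[:, 1] = (0.5000,0.8660,1.7321)
J_ω[:, 1] = z_1
entry J[4][1] = 0.5000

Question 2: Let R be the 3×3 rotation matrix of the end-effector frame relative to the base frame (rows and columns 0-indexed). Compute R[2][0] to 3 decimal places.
0.500

End-effector x-axis (col 0 of R) = (-0.4330,-0.7500,0.5000)
R[2][0] = 0.5000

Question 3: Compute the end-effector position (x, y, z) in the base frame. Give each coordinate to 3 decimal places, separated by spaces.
after link 1: o_1 = (-0.5000, -0.8660, 2.0000)
after link 2: o_2 = (-1.3660, -2.3660, 3.0000)

-1.366 -2.366 3.000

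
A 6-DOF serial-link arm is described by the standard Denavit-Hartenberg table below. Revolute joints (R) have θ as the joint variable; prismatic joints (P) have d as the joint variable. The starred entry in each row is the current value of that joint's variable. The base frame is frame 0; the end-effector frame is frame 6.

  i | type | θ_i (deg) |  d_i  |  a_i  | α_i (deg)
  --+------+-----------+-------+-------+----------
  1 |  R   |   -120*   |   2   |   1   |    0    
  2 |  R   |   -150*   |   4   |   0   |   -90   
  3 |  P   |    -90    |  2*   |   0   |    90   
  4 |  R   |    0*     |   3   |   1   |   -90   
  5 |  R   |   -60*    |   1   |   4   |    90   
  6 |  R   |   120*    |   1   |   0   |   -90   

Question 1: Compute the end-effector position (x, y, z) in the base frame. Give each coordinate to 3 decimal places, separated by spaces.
-3.500 -7.830 8.134

after link 1: o_1 = (-0.5000, -0.8660, 2.0000)
after link 2: o_2 = (-0.5000, -0.8660, 6.0000)
after link 3: o_3 = (-2.5000, -0.8660, 6.0000)
after link 4: o_4 = (-2.5000, -3.8660, 7.0000)
after link 5: o_5 = (-3.5000, -7.3301, 9.0000)
after link 6: o_6 = (-3.5000, -7.8301, 8.1340)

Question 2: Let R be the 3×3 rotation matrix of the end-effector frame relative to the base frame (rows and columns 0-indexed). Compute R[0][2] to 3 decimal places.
0.500

End-effector z-axis (col 2 of R) = (0.5000,0.7500,-0.4330)
R[0][2] = 0.5000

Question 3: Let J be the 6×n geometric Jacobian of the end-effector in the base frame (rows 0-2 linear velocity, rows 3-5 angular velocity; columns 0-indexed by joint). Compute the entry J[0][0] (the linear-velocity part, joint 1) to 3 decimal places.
axis z_0 = ẑ; lever o_n−o_0 = (-3.5000,-7.8301,8.1340)
cross product → J_v[:, 0] = (7.8301,-3.5000,0.0000)
J_ω[:, 0] = z_0
entry J[0][0] = 7.8301

7.830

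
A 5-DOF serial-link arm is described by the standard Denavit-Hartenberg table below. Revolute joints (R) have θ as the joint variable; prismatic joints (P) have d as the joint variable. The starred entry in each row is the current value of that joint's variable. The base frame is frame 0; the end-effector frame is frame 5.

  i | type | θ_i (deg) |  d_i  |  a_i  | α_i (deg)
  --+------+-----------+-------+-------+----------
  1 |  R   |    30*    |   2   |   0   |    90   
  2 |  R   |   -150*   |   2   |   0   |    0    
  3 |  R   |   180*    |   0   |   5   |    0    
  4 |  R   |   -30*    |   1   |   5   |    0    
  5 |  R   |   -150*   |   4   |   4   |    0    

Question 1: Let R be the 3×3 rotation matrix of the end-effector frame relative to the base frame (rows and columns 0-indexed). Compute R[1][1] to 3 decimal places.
End-effector y-axis (col 1 of R) = (0.4330,0.2500,-0.8660)
R[1][1] = 0.2500

0.250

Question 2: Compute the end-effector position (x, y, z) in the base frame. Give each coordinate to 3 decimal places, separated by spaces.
8.580 -3.129 2.500

after link 1: o_1 = (0.0000, 0.0000, 2.0000)
after link 2: o_2 = (1.0000, -1.7321, 2.0000)
after link 3: o_3 = (4.7500, 0.4330, 4.5000)
after link 4: o_4 = (9.5801, 2.0670, 4.5000)
after link 5: o_5 = (8.5801, -3.1292, 2.5000)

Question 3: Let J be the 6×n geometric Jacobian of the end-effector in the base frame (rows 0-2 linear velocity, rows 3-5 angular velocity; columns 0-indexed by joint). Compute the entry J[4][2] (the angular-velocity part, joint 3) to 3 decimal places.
axis z_2 = (0.5000,-0.8660,0.0000); lever o_n−o_2 = (7.5801,-1.3971,0.5000)
cross product → J_v[:, 2] = (-0.4330,-0.2500,5.8660)
J_ω[:, 2] = z_2
entry J[4][2] = -0.8660

-0.866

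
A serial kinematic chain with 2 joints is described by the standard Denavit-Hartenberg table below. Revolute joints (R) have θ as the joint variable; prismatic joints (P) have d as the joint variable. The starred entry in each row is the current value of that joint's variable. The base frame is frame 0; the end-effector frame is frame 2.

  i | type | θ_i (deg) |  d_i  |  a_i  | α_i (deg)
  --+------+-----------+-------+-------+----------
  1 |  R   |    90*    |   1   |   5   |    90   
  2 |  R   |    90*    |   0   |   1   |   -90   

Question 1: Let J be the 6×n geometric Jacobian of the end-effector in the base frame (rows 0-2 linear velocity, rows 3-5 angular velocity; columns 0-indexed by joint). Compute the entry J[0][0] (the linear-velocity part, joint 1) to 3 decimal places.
-5.000

axis z_0 = ẑ; lever o_n−o_0 = (0.0000,5.0000,2.0000)
cross product → J_v[:, 0] = (-5.0000,0.0000,0.0000)
J_ω[:, 0] = z_0
entry J[0][0] = -5.0000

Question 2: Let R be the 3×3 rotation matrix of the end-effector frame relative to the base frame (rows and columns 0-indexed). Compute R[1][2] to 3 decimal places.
End-effector z-axis (col 2 of R) = (-0.0000,-1.0000,0.0000)
R[1][2] = -1.0000

-1.000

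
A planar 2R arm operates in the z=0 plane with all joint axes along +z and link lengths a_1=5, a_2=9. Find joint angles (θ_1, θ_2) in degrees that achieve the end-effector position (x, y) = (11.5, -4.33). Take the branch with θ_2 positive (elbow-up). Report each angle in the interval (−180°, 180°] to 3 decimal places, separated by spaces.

-60.000 60.001

cos θ_2 = (150.9989−5²−9²)/(2·5·9) = 0.5000; θ_2 = 60.0008° (elbow-up)
β = atan2(-4.3300,11.5000) = -20.6324°; ψ = atan2(7.7943,9.4999) = 39.3676°
θ_1 = β − ψ = -60.0000°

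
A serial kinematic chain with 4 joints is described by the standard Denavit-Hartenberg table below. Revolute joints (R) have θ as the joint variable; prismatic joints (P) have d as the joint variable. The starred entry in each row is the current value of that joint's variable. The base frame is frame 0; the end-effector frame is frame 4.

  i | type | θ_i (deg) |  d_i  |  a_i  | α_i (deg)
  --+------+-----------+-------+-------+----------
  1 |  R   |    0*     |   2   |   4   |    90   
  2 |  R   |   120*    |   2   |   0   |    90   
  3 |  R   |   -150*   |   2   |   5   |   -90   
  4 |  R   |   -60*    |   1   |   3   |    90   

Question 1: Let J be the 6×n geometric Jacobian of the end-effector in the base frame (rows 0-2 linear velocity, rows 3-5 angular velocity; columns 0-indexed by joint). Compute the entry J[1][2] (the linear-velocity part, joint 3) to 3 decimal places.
axis z_2 = (0.8660,-0.0000,0.5000); lever o_n−o_2 = (6.5466,4.1160,-2.1429)
cross product → J_v[:, 2] = (-2.0580,5.1292,3.5646)
J_ω[:, 2] = z_2
entry J[1][2] = 5.1292

5.129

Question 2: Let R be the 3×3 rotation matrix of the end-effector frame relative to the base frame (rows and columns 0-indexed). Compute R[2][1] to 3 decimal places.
End-effector y-axis (col 1 of R) = (-0.2500,0.8660,0.4330)
R[2][1] = 0.4330

0.433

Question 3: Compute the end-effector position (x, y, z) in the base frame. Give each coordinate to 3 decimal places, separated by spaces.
after link 1: o_1 = (4.0000, 0.0000, 2.0000)
after link 2: o_2 = (4.0000, -2.0000, 2.0000)
after link 3: o_3 = (7.8971, 0.5000, -0.7500)
after link 4: o_4 = (10.5466, 2.1160, -0.1429)

10.547 2.116 -0.143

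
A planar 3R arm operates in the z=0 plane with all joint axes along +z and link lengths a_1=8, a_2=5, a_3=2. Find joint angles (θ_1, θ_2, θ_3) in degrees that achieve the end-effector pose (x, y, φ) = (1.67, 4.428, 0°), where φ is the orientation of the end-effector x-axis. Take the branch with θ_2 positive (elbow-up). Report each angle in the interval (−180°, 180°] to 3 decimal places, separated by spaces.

60.000 150.003 149.997

wrist centre = target − a_3·(cos φ, sin φ) = (-0.3300, 4.4280)
cos θ_2 = (19.7161−8²−5²)/(2·8·5) = -0.8660; θ_2 = 150.0027° (elbow-up)
β = atan2(4.4280,-0.3300) = 94.2621°; ψ = atan2(2.4998,3.6698) = 34.2623°
θ_1 = β − ψ = 59.9999°
θ_3 = φ − θ_1 − θ_2 = 149.9974° (wrapped to (-180°,180°])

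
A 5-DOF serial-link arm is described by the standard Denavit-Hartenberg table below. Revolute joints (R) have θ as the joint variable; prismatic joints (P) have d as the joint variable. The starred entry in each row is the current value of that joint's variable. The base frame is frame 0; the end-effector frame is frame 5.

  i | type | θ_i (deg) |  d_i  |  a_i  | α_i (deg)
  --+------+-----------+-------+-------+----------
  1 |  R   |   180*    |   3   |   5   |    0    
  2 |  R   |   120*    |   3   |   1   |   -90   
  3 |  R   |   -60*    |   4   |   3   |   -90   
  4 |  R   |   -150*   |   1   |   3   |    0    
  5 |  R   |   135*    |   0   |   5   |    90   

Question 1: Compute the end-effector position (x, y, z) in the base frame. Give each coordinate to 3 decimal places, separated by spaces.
3.125 -0.484 10.031

after link 1: o_1 = (-5.0000, 0.0000, 3.0000)
after link 2: o_2 = (-4.5000, -0.8660, 6.0000)
after link 3: o_3 = (-0.2859, -0.1651, 8.5981)
after link 4: o_4 = (0.7966, 0.9599, 5.8481)
after link 5: o_5 = (3.1248, -0.4843, 10.0307)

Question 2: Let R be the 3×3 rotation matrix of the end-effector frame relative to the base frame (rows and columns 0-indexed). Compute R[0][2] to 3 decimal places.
End-effector z-axis (col 2 of R) = (0.7718,0.5950,-0.2241)
R[0][2] = 0.7718

0.772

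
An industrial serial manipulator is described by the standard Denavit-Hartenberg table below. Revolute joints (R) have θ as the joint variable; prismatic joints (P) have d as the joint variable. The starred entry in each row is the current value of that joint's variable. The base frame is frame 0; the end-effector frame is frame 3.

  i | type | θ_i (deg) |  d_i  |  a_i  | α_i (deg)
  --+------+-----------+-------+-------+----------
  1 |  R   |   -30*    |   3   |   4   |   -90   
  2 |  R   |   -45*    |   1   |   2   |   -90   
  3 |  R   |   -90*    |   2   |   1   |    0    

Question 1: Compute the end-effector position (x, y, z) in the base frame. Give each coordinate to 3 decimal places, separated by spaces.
after link 1: o_1 = (3.4641, -2.0000, 3.0000)
after link 2: o_2 = (5.1888, -1.8411, 4.4142)
after link 3: o_3 = (6.9136, -1.6822, 3.0000)

6.914 -1.682 3.000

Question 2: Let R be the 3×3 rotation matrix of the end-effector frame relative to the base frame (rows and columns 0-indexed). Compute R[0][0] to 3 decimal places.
0.500

End-effector x-axis (col 0 of R) = (0.5000,0.8660,0.0000)
R[0][0] = 0.5000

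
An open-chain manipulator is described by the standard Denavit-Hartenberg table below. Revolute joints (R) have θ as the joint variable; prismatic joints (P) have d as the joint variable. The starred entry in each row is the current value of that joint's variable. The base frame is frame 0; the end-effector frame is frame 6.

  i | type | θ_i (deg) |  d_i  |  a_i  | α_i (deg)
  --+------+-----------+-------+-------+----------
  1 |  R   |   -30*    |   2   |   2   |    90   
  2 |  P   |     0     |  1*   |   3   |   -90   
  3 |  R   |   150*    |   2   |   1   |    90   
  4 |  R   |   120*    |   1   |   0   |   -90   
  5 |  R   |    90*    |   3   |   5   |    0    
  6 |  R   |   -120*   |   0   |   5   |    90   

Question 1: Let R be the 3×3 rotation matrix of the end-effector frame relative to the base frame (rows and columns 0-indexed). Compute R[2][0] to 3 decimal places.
End-effector x-axis (col 0 of R) = (0.6495,-0.1250,0.7500)
R[2][0] = 0.7500

0.750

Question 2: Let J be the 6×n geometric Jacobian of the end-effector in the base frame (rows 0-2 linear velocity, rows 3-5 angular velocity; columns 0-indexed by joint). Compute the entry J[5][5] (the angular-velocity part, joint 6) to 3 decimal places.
axis z_5 = (0.4330,-0.7500,-0.5000); lever o_n−o_5 = (3.2476,-0.6250,3.7500)
cross product → J_v[:, 5] = (-3.1250,-3.2476,2.1651)
J_ω[:, 5] = z_5
entry J[5][5] = -0.5000

-0.500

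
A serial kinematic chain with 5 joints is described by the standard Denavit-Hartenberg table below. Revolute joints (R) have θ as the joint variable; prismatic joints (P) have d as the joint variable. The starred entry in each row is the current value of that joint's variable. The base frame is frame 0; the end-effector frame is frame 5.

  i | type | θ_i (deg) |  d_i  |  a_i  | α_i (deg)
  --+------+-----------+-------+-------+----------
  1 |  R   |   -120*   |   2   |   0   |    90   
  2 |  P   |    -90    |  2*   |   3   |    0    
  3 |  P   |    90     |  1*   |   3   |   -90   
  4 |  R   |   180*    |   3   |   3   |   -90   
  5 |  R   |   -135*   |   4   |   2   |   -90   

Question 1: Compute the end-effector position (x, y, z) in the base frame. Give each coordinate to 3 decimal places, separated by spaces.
after link 1: o_1 = (0.0000, 0.0000, 2.0000)
after link 2: o_2 = (-1.7321, 1.0000, -1.0000)
after link 3: o_3 = (-4.0981, -1.0981, -1.0000)
after link 4: o_4 = (-2.5981, 1.5000, 2.0000)
after link 5: o_5 = (-6.7693, 2.2753, 3.4142)

-6.769 2.275 3.414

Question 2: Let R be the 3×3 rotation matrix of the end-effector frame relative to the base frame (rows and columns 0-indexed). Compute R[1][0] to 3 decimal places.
-0.612

End-effector x-axis (col 0 of R) = (-0.3536,-0.6124,0.7071)
R[1][0] = -0.6124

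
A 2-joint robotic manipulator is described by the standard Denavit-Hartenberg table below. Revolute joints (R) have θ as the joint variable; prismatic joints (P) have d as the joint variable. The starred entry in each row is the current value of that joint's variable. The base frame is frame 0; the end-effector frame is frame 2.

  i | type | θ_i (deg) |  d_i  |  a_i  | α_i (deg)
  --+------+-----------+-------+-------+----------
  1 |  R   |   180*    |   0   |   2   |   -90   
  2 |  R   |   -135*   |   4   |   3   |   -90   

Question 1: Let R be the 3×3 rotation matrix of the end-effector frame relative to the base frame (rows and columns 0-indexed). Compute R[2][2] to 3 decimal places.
0.707

End-effector z-axis (col 2 of R) = (-0.7071,0.0000,0.7071)
R[2][2] = 0.7071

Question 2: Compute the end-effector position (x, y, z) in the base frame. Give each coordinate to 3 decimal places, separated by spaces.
after link 1: o_1 = (-2.0000, 0.0000, 0.0000)
after link 2: o_2 = (0.1213, -4.0000, 2.1213)

0.121 -4.000 2.121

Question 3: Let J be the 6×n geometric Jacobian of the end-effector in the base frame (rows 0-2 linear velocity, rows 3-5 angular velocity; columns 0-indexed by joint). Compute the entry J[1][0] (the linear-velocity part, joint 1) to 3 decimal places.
0.121

axis z_0 = ẑ; lever o_n−o_0 = (0.1213,-4.0000,2.1213)
cross product → J_v[:, 0] = (4.0000,0.1213,-0.0000)
J_ω[:, 0] = z_0
entry J[1][0] = 0.1213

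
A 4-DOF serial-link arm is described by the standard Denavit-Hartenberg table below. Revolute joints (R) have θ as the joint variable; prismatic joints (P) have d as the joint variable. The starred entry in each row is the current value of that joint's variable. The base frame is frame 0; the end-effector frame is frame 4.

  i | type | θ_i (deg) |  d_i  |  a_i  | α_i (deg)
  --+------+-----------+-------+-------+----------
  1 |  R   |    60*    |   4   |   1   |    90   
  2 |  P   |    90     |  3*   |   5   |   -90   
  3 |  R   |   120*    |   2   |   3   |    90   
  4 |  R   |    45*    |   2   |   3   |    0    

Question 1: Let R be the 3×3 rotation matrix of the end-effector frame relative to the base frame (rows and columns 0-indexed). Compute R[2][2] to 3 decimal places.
End-effector z-axis (col 2 of R) = (-0.4330,0.2500,0.8660)
R[2][2] = 0.8660

0.866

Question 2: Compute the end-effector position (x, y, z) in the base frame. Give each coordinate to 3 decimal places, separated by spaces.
after link 1: o_1 = (0.5000, 0.8660, 4.0000)
after link 2: o_2 = (3.0981, -0.6340, 9.0000)
after link 3: o_3 = (-0.1519, -1.0670, 7.5000)
after link 4: o_4 = (-3.6696, -1.4855, 8.1714)

-3.670 -1.486 8.171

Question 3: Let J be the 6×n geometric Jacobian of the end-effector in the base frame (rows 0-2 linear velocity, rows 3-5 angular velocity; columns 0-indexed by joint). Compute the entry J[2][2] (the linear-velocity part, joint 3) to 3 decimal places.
axis z_2 = (-0.5000,-0.8660,0.0000); lever o_n−o_2 = (-6.7677,-0.8516,-0.8286)
cross product → J_v[:, 2] = (0.7176,-0.4143,-5.4352)
J_ω[:, 2] = z_2
entry J[2][2] = -5.4352

-5.435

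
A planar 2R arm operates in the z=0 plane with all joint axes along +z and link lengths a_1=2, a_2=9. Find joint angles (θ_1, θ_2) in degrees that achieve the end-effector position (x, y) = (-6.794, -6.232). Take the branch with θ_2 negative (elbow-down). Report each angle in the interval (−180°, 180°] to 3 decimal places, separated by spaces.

-59.994 -90.006

cos θ_2 = (84.9963−2²−9²)/(2·2·9) = -0.0001; θ_2 = -90.0060° (elbow-down)
β = atan2(-6.2320,-6.7940) = -137.4705°; ψ = atan2(-9.0000,1.9991) = -77.4769°
θ_1 = β − ψ = -59.9936°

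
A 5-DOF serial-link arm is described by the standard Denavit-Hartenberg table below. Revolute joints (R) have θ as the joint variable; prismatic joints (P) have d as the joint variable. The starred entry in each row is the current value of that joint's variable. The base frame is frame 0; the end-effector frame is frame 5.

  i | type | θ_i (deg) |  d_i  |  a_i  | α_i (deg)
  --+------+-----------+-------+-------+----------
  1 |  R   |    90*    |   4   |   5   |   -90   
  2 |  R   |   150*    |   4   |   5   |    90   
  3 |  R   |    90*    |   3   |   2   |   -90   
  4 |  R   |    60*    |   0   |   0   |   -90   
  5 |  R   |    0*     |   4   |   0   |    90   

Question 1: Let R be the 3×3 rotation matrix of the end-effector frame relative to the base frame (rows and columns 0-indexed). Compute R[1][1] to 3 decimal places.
-0.250

End-effector y-axis (col 1 of R) = (0.8660,-0.2500,0.4330)
R[1][1] = -0.2500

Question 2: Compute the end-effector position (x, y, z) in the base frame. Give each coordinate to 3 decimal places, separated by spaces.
after link 1: o_1 = (0.0000, 5.0000, 4.0000)
after link 2: o_2 = (-4.0000, 0.6699, 1.5000)
after link 3: o_3 = (-6.0000, 2.1699, -1.0981)
after link 4: o_4 = (-6.0000, 2.1699, -1.0981)
after link 5: o_5 = (-2.5359, 1.1699, 0.6340)

-2.536 1.170 0.634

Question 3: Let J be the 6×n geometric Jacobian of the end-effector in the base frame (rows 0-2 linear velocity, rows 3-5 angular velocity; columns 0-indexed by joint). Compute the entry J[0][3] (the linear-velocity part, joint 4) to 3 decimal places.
2.000

axis z_3 = (0.0000,0.8660,0.5000); lever o_n−o_3 = (3.4641,-1.0000,1.7321)
cross product → J_v[:, 3] = (2.0000,1.7321,-3.0000)
J_ω[:, 3] = z_3
entry J[0][3] = 2.0000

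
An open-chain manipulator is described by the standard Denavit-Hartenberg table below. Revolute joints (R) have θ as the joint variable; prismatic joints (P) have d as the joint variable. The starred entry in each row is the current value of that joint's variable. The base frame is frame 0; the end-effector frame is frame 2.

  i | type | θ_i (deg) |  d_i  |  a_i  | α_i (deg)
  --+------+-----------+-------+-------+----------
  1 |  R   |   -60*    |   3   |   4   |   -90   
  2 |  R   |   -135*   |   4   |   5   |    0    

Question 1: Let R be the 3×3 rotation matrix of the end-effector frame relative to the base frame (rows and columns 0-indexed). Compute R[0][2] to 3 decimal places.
0.866

End-effector z-axis (col 2 of R) = (0.8660,0.5000,0.0000)
R[0][2] = 0.8660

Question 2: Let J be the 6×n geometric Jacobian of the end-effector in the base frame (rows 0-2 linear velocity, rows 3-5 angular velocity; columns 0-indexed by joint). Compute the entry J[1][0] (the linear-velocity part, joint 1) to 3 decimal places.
axis z_0 = ẑ; lever o_n−o_0 = (3.6963,1.5978,6.5355)
cross product → J_v[:, 0] = (-1.5978,3.6963,0.0000)
J_ω[:, 0] = z_0
entry J[1][0] = 3.6963

3.696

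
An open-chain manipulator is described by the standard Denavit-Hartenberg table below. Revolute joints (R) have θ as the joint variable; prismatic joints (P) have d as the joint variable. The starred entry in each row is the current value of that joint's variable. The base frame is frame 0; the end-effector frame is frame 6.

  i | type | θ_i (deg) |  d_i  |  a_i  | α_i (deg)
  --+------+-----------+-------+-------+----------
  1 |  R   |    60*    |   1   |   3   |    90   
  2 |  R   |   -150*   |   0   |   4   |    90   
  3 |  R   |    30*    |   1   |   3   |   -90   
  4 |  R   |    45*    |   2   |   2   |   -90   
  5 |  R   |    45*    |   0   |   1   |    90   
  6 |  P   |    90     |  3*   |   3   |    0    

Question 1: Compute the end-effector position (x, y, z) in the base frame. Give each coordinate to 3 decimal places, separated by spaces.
after link 1: o_1 = (1.5000, 2.5981, 1.0000)
after link 2: o_2 = (-0.2321, -0.4019, -1.0000)
after link 3: o_3 = (-0.3080, -3.5335, -1.4330)
after link 4: o_4 = (2.0606, -4.3093, -2.7701)
after link 5: o_5 = (1.5312, -4.5015, -3.5964)
after link 6: o_6 = (4.4507, -2.4976, -5.9332)

4.451 -2.498 -5.933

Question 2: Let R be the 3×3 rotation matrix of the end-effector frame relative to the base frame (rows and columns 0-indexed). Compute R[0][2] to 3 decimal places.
End-effector z-axis (col 2 of R) = (0.8374,-0.2743,-0.4727)
R[0][2] = 0.8374

0.837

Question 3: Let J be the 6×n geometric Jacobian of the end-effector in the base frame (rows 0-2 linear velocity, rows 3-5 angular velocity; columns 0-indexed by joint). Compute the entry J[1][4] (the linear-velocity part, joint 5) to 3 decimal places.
-0.302

axis z_4 = (0.1358,0.9422,-0.3062); lever o_n−o_4 = (2.3901,1.8117,-3.1631)
cross product → J_v[:, 4] = (-2.4257,-0.3024,-2.0061)
J_ω[:, 4] = z_4
entry J[1][4] = -0.3024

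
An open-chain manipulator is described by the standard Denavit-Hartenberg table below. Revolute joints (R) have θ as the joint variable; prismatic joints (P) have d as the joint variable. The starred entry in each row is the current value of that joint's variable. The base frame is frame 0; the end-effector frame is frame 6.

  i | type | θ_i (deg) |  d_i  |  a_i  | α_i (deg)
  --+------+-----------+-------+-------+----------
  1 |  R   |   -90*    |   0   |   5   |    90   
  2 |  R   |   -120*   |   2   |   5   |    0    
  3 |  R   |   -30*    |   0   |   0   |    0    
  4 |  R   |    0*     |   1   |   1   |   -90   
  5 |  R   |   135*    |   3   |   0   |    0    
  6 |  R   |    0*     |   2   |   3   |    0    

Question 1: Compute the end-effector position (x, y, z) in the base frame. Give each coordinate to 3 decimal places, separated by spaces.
after link 1: o_1 = (0.0000, -5.0000, 0.0000)
after link 2: o_2 = (-2.0000, -2.5000, -4.3301)
after link 3: o_3 = (-2.0000, -2.5000, -4.3301)
after link 4: o_4 = (-3.0000, -1.6340, -4.8301)
after link 5: o_5 = (-3.0000, -3.1340, -7.4282)
after link 6: o_6 = (-0.8787, -5.9711, -8.0996)

-0.879 -5.971 -8.100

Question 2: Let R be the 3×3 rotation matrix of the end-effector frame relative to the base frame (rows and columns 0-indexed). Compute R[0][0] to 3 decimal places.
End-effector x-axis (col 0 of R) = (0.7071,-0.6124,0.3536)
R[0][0] = 0.7071

0.707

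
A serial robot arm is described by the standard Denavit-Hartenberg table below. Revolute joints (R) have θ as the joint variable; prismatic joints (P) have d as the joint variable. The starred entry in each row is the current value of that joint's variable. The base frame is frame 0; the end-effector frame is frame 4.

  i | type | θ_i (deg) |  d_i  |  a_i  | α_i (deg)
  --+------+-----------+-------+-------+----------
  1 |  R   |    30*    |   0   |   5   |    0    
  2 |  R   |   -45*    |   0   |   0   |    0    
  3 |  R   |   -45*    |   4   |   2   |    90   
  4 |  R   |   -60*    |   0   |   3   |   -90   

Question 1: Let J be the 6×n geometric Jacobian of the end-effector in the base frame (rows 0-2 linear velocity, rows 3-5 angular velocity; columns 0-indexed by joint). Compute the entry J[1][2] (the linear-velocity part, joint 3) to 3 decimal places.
axis z_2 = (0.0000,0.0000,1.0000); lever o_n−o_2 = (1.7500,-3.0311,1.4019)
cross product → J_v[:, 2] = (3.0311,1.7500,-0.0000)
J_ω[:, 2] = z_2
entry J[1][2] = 1.7500

1.750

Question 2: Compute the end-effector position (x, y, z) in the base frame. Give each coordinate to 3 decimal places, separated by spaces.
after link 1: o_1 = (4.3301, 2.5000, 0.0000)
after link 2: o_2 = (4.3301, 2.5000, 0.0000)
after link 3: o_3 = (5.3301, 0.7679, 4.0000)
after link 4: o_4 = (6.0801, -0.5311, 1.4019)

6.080 -0.531 1.402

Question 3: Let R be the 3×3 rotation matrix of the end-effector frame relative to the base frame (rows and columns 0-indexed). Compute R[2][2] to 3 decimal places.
End-effector z-axis (col 2 of R) = (0.4330,-0.7500,0.5000)
R[2][2] = 0.5000

0.500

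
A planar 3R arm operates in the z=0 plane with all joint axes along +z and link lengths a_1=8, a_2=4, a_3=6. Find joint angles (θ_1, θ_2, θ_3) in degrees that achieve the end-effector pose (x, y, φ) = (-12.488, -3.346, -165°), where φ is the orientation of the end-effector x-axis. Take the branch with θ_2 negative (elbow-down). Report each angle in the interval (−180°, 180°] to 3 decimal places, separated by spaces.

wrist centre = target − a_3·(cos φ, sin φ) = (-6.6924, -1.7931)
cos θ_2 = (48.0040−8²−4²)/(2·8·4) = -0.4999; θ_2 = -119.9959° (elbow-down)
β = atan2(-1.7931,-6.6924) = -165.0012°; ψ = atan2(-3.4642,6.0002) = -30.0000°
θ_1 = β − ψ = -135.0012°
θ_3 = φ − θ_1 − θ_2 = 89.9971° (wrapped to (-180°,180°])

-135.001 -119.996 89.997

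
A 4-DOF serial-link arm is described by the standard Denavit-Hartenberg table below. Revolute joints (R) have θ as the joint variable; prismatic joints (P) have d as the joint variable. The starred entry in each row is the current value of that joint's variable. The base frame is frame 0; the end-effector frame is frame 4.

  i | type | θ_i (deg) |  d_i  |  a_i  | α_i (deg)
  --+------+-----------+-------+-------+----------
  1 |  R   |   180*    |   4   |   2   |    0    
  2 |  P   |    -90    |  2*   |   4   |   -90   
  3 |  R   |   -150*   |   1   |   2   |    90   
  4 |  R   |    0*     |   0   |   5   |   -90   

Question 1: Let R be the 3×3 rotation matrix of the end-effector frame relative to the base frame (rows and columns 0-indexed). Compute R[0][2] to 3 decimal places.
End-effector z-axis (col 2 of R) = (-1.0000,0.0000,0.0000)
R[0][2] = -1.0000

-1.000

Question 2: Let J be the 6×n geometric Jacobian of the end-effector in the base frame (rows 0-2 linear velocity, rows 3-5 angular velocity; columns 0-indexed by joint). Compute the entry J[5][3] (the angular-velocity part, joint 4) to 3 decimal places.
axis z_3 = (-0.0000,-0.5000,-0.8660); lever o_n−o_3 = (0.0000,-4.3301,2.5000)
cross product → J_v[:, 3] = (-5.0000,0.0000,0.0000)
J_ω[:, 3] = z_3
entry J[5][3] = -0.8660

-0.866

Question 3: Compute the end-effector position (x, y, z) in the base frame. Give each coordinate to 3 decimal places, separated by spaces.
after link 1: o_1 = (-2.0000, 0.0000, 4.0000)
after link 2: o_2 = (-2.0000, 4.0000, 6.0000)
after link 3: o_3 = (-3.0000, 2.2679, 7.0000)
after link 4: o_4 = (-3.0000, -2.0622, 9.5000)

-3.000 -2.062 9.500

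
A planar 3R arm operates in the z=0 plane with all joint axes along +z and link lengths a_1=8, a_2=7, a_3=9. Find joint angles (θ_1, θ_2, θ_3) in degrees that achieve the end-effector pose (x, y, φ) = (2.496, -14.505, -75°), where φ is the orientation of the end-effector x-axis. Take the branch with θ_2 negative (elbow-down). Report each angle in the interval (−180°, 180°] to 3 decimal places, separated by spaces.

-30.001 -135.001 90.001

wrist centre = target − a_3·(cos φ, sin φ) = (0.1666, -5.8117)
cos θ_2 = (33.8032−8²−7²)/(2·8·7) = -0.7071; θ_2 = -135.0006° (elbow-down)
β = atan2(-5.8117,0.1666) = -88.3577°; ψ = atan2(-4.9497,3.0502) = -58.3570°
θ_1 = β − ψ = -30.0007°
θ_3 = φ − θ_1 − θ_2 = 90.0013° (wrapped to (-180°,180°])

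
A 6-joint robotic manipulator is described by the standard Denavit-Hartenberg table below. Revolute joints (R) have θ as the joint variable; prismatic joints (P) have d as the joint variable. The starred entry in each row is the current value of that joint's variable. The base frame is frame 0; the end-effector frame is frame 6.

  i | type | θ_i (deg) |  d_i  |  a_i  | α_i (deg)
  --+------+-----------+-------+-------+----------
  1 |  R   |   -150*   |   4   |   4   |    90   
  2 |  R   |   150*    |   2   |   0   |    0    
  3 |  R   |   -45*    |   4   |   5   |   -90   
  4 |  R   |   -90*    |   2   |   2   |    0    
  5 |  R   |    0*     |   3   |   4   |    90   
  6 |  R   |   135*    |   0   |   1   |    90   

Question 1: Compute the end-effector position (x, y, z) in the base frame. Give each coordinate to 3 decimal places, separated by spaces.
after link 1: o_1 = (-3.4641, -2.0000, 4.0000)
after link 2: o_2 = (-4.4641, -0.2679, 4.0000)
after link 3: o_3 = (-5.3434, 3.8432, 8.8296)
after link 4: o_4 = (-4.6703, 6.5412, 8.3120)
after link 5: o_5 = (-4.1608, 11.4542, 7.5355)
after link 6: o_6 = (-3.2157, 11.1833, 7.3525)

-3.216 11.183 7.353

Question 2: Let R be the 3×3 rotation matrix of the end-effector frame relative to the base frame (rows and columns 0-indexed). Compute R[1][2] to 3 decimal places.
End-effector z-axis (col 2 of R) = (0.2380,0.9539,-0.1830)
R[1][2] = 0.9539

0.954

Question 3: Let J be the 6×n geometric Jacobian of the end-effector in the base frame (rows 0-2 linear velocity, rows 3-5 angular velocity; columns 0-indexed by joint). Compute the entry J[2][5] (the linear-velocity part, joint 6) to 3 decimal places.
0.183

axis z_5 = (-0.2241,-0.1294,-0.9659); lever o_n−o_5 = (0.9451,-0.2709,-0.1830)
cross product → J_v[:, 5] = (-0.2380,-0.9539,0.1830)
J_ω[:, 5] = z_5
entry J[2][5] = 0.1830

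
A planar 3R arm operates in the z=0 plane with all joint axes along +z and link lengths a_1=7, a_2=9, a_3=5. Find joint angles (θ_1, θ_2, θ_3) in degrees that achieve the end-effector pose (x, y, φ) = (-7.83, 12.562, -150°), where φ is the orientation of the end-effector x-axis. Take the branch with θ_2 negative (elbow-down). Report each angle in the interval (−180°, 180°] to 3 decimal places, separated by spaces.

wrist centre = target − a_3·(cos φ, sin φ) = (-3.4999, 15.0620)
cos θ_2 = (239.1130−7²−9²)/(2·7·9) = 0.8660; θ_2 = -30.0057° (elbow-down)
β = atan2(15.0620,-3.4999) = 103.0814°; ψ = atan2(-4.5008,14.7938) = -16.9215°
θ_1 = β − ψ = 120.0029°
θ_3 = φ − θ_1 − θ_2 = 120.0028° (wrapped to (-180°,180°])

120.003 -30.006 120.003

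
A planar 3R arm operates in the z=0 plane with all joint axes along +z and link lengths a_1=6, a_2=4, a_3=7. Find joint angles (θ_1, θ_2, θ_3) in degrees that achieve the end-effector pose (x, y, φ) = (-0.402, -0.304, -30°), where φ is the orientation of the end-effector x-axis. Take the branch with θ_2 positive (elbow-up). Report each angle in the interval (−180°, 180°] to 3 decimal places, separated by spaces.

120.001 90.000 119.999

wrist centre = target − a_3·(cos φ, sin φ) = (-6.4642, 3.1960)
cos θ_2 = (52.0000−6²−4²)/(2·6·4) = 0.0000; θ_2 = 90.0000° (elbow-up)
β = atan2(3.1960,-6.4642) = 153.6914°; ψ = atan2(4.0000,6.0000) = 33.6901°
θ_1 = β − ψ = 120.0014°
θ_3 = φ − θ_1 − θ_2 = 119.9987° (wrapped to (-180°,180°])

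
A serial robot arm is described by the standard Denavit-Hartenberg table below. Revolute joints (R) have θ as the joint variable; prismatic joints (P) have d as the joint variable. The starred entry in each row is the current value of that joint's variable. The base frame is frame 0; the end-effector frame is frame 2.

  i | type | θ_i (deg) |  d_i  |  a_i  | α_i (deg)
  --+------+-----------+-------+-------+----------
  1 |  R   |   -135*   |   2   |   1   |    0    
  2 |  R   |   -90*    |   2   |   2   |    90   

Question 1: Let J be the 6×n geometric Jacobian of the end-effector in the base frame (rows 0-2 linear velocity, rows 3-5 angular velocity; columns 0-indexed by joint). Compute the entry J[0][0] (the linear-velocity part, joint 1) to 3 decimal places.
-0.707

axis z_0 = ẑ; lever o_n−o_0 = (-2.1213,0.7071,4.0000)
cross product → J_v[:, 0] = (-0.7071,-2.1213,0.0000)
J_ω[:, 0] = z_0
entry J[0][0] = -0.7071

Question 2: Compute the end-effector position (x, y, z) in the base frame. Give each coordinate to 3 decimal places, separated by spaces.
after link 1: o_1 = (-0.7071, -0.7071, 2.0000)
after link 2: o_2 = (-2.1213, 0.7071, 4.0000)

-2.121 0.707 4.000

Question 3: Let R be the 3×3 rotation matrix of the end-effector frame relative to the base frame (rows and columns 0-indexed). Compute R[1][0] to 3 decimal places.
End-effector x-axis (col 0 of R) = (-0.7071,0.7071,0.0000)
R[1][0] = 0.7071

0.707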